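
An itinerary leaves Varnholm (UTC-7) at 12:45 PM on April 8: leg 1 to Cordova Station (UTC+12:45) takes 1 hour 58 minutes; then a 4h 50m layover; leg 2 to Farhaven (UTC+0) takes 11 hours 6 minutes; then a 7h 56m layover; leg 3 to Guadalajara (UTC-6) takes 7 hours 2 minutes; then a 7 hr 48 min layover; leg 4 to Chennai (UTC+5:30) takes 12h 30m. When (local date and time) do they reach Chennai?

Convert departure to UTC: 12:45 PM + 7:00 = 7:45 PM UTC on Apr 8.
Add 1 hour 58 minutes leg 1 → 9:43 PM UTC.
Add 4 hours and 50 minutes layover in Cordova Station → 2:33 AM UTC (Apr 9).
Add 11 hours and 6 minutes leg 2 → 1:39 PM UTC.
Add 7 hours 56 minutes layover in Farhaven → 9:35 PM UTC.
Add 7 hours and 2 minutes leg 3 → 4:37 AM UTC (Apr 10).
Add 7 hours and 48 minutes layover in Guadalajara → 12:25 PM UTC.
Add 12 hours and 30 minutes leg 4 → 12:55 AM UTC (Apr 11).
Chennai is UTC+5:30, so local arrival = 12:55 AM + 5:30 = 6:25 AM on Apr 11.

6:25 AM on April 11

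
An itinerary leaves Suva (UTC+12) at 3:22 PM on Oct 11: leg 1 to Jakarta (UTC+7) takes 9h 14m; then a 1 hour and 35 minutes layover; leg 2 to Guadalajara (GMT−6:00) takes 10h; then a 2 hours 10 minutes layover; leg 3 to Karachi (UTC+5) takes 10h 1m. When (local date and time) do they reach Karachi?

Convert departure to UTC: 3:22 PM − 12:00 = 3:22 AM UTC on Oct 11.
Add 9 hours 14 minutes leg 1 → 12:36 PM UTC.
Add 1 hour and 35 minutes layover in Jakarta → 2:11 PM UTC.
Add 10 hours leg 2 → 12:11 AM UTC (Oct 12).
Add 2 hours 10 minutes layover in Guadalajara → 2:21 AM UTC.
Add 10 hours and 1 minute leg 3 → 12:22 PM UTC.
Karachi is UTC+5:00, so local arrival = 12:22 PM + 5:00 = 5:22 PM on Oct 12.

5:22 PM on Oct 12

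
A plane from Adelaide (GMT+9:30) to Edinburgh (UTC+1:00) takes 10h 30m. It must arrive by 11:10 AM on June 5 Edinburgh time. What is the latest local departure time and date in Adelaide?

Target arrival in UTC: 11:10 AM − 1:00 = 10:10 AM on Jun 5.
Subtract 10 hours and 30 minutes → departure 11:40 PM UTC on Jun 4.
Adelaide is UTC+9:30: 11:40 PM + 9:30 = 9:10 AM on Jun 5.

9:10 AM on June 5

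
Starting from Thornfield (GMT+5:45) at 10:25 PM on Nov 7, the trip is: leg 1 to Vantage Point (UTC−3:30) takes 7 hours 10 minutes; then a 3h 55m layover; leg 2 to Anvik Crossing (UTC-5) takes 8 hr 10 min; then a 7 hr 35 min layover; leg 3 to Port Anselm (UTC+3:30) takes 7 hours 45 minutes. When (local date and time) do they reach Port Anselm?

6:45 AM on Nov 9

Convert departure to UTC: 10:25 PM − 5:45 = 4:40 PM UTC on Nov 7.
Add 7 hours and 10 minutes leg 1 → 11:50 PM UTC.
Add 3 hours and 55 minutes layover in Vantage Point → 3:45 AM UTC (Nov 8).
Add 8 hours and 10 minutes leg 2 → 11:55 AM UTC.
Add 7 hours and 35 minutes layover in Anvik Crossing → 7:30 PM UTC.
Add 7 hours and 45 minutes leg 3 → 3:15 AM UTC (Nov 9).
Port Anselm is UTC+3:30, so local arrival = 3:15 AM + 3:30 = 6:45 AM on Nov 9.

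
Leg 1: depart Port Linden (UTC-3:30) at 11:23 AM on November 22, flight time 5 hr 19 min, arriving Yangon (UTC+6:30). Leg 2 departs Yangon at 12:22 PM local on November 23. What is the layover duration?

Convert departure to UTC: 11:23 AM + 3:30 = 2:53 PM UTC on Nov 22.
Add 5 hours 19 minutes flight time → 8:12 PM UTC.
Yangon is UTC+6:30, so local arrival = 8:12 PM + 6:30 = 2:42 AM on Nov 23.
Layover = 12:22 PM − 2:42 AM = 9 hours 40 minutes.

9 hours 40 minutes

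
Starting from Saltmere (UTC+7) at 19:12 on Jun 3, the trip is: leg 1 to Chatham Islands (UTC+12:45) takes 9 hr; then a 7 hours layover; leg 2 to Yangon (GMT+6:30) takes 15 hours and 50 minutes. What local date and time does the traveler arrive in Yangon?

02:32 on June 5

Convert departure to UTC: 19:12 − 7:00 = 12:12 UTC on Jun 3.
Add 9 hours leg 1 → 21:12 UTC.
Add 7 hours layover in Chatham Islands → 04:12 UTC (Jun 4).
Add 15 hours and 50 minutes leg 2 → 20:02 UTC.
Yangon is UTC+6:30, so local arrival = 20:02 + 6:30 = 02:32 on Jun 5.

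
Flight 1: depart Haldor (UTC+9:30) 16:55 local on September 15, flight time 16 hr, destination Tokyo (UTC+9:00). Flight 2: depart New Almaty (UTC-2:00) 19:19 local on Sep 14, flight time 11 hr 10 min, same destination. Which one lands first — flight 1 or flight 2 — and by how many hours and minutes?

Flight 1 in UTC: 16:55 − 9:30 = 07:25 on Sep 15.
+16 hours → arrive 23:25 UTC on Sep 15.
Flight 2 in UTC: 19:19 + 2:00 = 21:19 on Sep 14.
+11 hours 10 minutes → arrive 08:29 UTC on Sep 15.
Flight 2 lands earlier by 14 hours 56 minutes.

the second, by 14 hours 56 minutes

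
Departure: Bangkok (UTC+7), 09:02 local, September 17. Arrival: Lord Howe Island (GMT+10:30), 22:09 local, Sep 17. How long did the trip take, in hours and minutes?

9 hours 37 minutes

Departure in UTC: 09:02 − 7:00 = 02:02 on Sep 17.
Arrival in UTC: 22:09 − 10:30 = 11:39 on Sep 17.
Elapsed = 11:39 − 02:02 = 9 hours 37 minutes.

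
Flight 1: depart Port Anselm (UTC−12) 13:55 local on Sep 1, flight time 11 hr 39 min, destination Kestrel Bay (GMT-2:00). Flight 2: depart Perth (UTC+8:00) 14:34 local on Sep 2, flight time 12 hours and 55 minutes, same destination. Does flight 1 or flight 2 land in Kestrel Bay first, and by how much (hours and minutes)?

the first, by 5 hours 55 minutes

Flight 1 in UTC: 13:55 + 12:00 = 01:55 on Sep 2.
+11 hours 39 minutes → arrive 13:34 UTC on Sep 2.
Flight 2 in UTC: 14:34 − 8:00 = 06:34 on Sep 2.
+12 hours 55 minutes → arrive 19:29 UTC on Sep 2.
Flight 1 lands earlier by 5 hours 55 minutes.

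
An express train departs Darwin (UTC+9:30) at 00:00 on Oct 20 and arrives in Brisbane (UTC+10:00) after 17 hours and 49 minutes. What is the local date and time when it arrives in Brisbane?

Convert departure to UTC: 00:00 − 9:30 = 14:30 UTC on Oct 19.
Add 17 hours 49 minutes travel time → 08:19 UTC (Oct 20).
Brisbane is UTC+10:00, so local arrival = 08:19 + 10:00 = 18:19 on Oct 20.

18:19 on October 20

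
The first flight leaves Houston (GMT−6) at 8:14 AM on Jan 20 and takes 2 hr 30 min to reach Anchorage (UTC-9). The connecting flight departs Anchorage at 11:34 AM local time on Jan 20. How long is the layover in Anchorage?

Convert departure to UTC: 8:14 AM + 6:00 = 2:14 PM UTC on Jan 20.
Add 2 hours 30 minutes flight time → 4:44 PM UTC.
Anchorage is UTC−9:00, so local arrival = 4:44 PM − 9:00 = 7:44 AM on Jan 20.
Layover = 11:34 AM − 7:44 AM = 3 hours 50 minutes.

3 hours 50 minutes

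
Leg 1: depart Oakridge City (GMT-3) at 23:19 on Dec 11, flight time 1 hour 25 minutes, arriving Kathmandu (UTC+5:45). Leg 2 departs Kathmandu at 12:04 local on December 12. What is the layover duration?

2 hours 35 minutes

Convert departure to UTC: 23:19 + 3:00 = 02:19 UTC on Dec 12.
Add 1 hour 25 minutes flight time → 03:44 UTC.
Kathmandu is UTC+5:45, so local arrival = 03:44 + 5:45 = 09:29 on Dec 12.
Layover = 12:04 − 09:29 = 2 hours 35 minutes.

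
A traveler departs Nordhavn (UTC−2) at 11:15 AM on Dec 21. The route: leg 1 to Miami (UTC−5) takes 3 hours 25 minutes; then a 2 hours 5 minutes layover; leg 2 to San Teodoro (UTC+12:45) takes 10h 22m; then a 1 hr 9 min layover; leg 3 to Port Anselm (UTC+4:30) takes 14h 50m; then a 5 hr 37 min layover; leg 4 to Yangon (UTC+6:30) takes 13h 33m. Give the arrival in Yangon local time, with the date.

Convert departure to UTC: 11:15 AM + 2:00 = 1:15 PM UTC on Dec 21.
Add 3 hours 25 minutes leg 1 → 4:40 PM UTC.
Add 2 hours and 5 minutes layover in Miami → 6:45 PM UTC.
Add 10 hours and 22 minutes leg 2 → 5:07 AM UTC (Dec 22).
Add 1 hour 9 minutes layover in San Teodoro → 6:16 AM UTC.
Add 14 hours 50 minutes leg 3 → 9:06 PM UTC.
Add 5 hours and 37 minutes layover in Port Anselm → 2:43 AM UTC (Dec 23).
Add 13 hours and 33 minutes leg 4 → 4:16 PM UTC.
Yangon is UTC+6:30, so local arrival = 4:16 PM + 6:30 = 10:46 PM on Dec 23.

10:46 PM on Dec 23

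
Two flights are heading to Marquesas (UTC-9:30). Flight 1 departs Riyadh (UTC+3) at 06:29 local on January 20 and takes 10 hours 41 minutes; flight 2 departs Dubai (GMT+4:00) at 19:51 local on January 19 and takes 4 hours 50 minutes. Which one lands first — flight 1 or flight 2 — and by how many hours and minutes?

Flight 1 in UTC: 06:29 − 3:00 = 03:29 on Jan 20.
+10 hours 41 minutes → arrive 14:10 UTC on Jan 20.
Flight 2 in UTC: 19:51 − 4:00 = 15:51 on Jan 19.
+4 hours and 50 minutes → arrive 20:41 UTC on Jan 19.
Flight 2 lands earlier by 17 hours 29 minutes.

the second, by 17 hours 29 minutes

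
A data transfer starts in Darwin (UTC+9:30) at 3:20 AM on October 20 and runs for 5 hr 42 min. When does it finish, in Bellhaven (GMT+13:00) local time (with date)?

12:32 PM on October 20

Bellhaven is 3:30 ahead of Darwin.
After 5 hours and 42 minutes it is 9:02 AM in Darwin.
Shift by the zone difference: 9:02 AM + 3:30 = 12:32 PM on Oct 20 in Bellhaven.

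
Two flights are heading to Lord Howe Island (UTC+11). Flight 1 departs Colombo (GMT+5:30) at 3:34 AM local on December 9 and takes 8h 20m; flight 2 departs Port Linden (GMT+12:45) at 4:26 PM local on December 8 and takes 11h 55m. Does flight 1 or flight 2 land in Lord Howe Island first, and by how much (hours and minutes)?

the second, by 14 hours 48 minutes

Flight 1 in UTC: 3:34 AM − 5:30 = 10:04 PM on Dec 8.
+8 hours and 20 minutes → arrive 6:24 AM UTC on Dec 9.
Flight 2 in UTC: 4:26 PM − 12:45 = 3:41 AM on Dec 8.
+11 hours 55 minutes → arrive 3:36 PM UTC on Dec 8.
Flight 2 lands earlier by 14 hours 48 minutes.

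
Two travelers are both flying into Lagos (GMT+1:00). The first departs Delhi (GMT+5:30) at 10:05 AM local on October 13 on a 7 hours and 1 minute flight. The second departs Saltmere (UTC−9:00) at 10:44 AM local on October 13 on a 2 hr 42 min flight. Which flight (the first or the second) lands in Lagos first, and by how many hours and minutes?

Flight 1 in UTC: 10:05 AM − 5:30 = 4:35 AM on Oct 13.
+7 hours 1 minute → arrive 11:36 AM UTC on Oct 13.
Flight 2 in UTC: 10:44 AM + 9:00 = 7:44 PM on Oct 13.
+2 hours 42 minutes → arrive 10:26 PM UTC on Oct 13.
Flight 1 lands earlier by 10 hours 50 minutes.

the first, by 10 hours 50 minutes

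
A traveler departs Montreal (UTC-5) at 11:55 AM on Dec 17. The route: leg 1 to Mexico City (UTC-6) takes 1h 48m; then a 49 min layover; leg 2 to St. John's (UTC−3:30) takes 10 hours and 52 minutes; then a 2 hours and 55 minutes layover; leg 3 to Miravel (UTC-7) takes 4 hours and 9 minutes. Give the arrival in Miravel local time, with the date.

Convert departure to UTC: 11:55 AM + 5:00 = 4:55 PM UTC on Dec 17.
Add 1 hour 48 minutes leg 1 → 6:43 PM UTC.
Add 49 minutes layover in Mexico City → 7:32 PM UTC.
Add 10 hours 52 minutes leg 2 → 6:24 AM UTC (Dec 18).
Add 2 hours 55 minutes layover in St. John's → 9:19 AM UTC.
Add 4 hours 9 minutes leg 3 → 1:28 PM UTC.
Miravel is UTC−7:00, so local arrival = 1:28 PM − 7:00 = 6:28 AM on Dec 18.

6:28 AM on December 18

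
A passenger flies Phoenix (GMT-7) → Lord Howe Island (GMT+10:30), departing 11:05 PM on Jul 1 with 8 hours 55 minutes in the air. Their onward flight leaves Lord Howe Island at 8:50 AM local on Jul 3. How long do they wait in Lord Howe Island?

Convert departure to UTC: 11:05 PM + 7:00 = 6:05 AM UTC on Jul 2.
Add 8 hours and 55 minutes flight time → 3:00 PM UTC.
Lord Howe Island is UTC+10:30, so local arrival = 3:00 PM + 10:30 = 1:30 AM on Jul 3.
Layover = 8:50 AM − 1:30 AM = 7 hours 20 minutes.

7 hours 20 minutes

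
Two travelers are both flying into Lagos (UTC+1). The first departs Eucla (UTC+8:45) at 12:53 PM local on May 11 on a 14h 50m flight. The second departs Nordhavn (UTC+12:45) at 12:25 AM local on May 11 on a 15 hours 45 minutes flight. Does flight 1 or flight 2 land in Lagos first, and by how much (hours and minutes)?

Flight 1 in UTC: 12:53 PM − 8:45 = 4:08 AM on May 11.
+14 hours and 50 minutes → arrive 6:58 PM UTC on May 11.
Flight 2 in UTC: 12:25 AM − 12:45 = 11:40 AM on May 10.
+15 hours and 45 minutes → arrive 3:25 AM UTC on May 11.
Flight 2 lands earlier by 15 hours 33 minutes.

the second, by 15 hours 33 minutes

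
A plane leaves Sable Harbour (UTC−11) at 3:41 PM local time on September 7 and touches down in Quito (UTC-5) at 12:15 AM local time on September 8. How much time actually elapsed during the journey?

2 hours 34 minutes

Departure in UTC: 3:41 PM + 11:00 = 2:41 AM on Sep 8.
Arrival in UTC: 12:15 AM + 5:00 = 5:15 AM on Sep 8.
Elapsed = 5:15 AM − 2:41 AM = 2 hours 34 minutes.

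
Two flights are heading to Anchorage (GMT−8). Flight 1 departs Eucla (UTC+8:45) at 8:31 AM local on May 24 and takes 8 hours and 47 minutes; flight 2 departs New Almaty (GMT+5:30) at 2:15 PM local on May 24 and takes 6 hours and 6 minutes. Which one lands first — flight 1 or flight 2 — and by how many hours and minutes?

Flight 1 in UTC: 8:31 AM − 8:45 = 11:46 PM on May 23.
+8 hours 47 minutes → arrive 8:33 AM UTC on May 24.
Flight 2 in UTC: 2:15 PM − 5:30 = 8:45 AM on May 24.
+6 hours 6 minutes → arrive 2:51 PM UTC on May 24.
Flight 1 lands earlier by 6 hours 18 minutes.

the first, by 6 hours 18 minutes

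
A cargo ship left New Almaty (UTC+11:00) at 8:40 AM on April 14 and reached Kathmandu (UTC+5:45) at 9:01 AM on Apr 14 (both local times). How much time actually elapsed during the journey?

5 hours 36 minutes

Departure in UTC: 8:40 AM − 11:00 = 9:40 PM on Apr 13.
Arrival in UTC: 9:01 AM − 5:45 = 3:16 AM on Apr 14.
Elapsed = 3:16 AM − 9:40 PM (+1 day) = 5 hours 36 minutes.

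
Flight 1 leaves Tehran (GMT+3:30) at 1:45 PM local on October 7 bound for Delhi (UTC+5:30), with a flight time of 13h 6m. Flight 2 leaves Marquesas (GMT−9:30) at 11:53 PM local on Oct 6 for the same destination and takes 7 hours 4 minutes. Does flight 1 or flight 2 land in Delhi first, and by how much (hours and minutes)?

the second, by 6 hours 54 minutes

Flight 1 in UTC: 1:45 PM − 3:30 = 10:15 AM on Oct 7.
+13 hours 6 minutes → arrive 11:21 PM UTC on Oct 7.
Flight 2 in UTC: 11:53 PM + 9:30 = 9:23 AM on Oct 7.
+7 hours 4 minutes → arrive 4:27 PM UTC on Oct 7.
Flight 2 lands earlier by 6 hours 54 minutes.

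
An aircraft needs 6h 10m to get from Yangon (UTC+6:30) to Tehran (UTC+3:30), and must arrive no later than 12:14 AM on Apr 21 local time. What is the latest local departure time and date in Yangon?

Target arrival in UTC: 12:14 AM − 3:30 = 8:44 PM on Apr 20.
Subtract 6 hours 10 minutes → departure 2:34 PM UTC on Apr 20.
Yangon is UTC+6:30: 2:34 PM + 6:30 = 9:04 PM on Apr 20.

9:04 PM on Apr 20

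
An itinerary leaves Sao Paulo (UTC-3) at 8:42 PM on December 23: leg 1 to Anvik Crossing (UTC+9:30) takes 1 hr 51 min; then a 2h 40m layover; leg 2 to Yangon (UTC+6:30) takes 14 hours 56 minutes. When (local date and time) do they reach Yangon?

Convert departure to UTC: 8:42 PM + 3:00 = 11:42 PM UTC on Dec 23.
Add 1 hour 51 minutes leg 1 → 1:33 AM UTC (Dec 24).
Add 2 hours 40 minutes layover in Anvik Crossing → 4:13 AM UTC.
Add 14 hours and 56 minutes leg 2 → 7:09 PM UTC.
Yangon is UTC+6:30, so local arrival = 7:09 PM + 6:30 = 1:39 AM on Dec 25.

1:39 AM on December 25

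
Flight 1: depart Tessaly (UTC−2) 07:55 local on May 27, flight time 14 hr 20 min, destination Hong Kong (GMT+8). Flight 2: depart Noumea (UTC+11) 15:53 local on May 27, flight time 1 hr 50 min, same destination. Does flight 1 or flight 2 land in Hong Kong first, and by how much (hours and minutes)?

Flight 1 in UTC: 07:55 + 2:00 = 09:55 on May 27.
+14 hours and 20 minutes → arrive 00:15 UTC on May 28.
Flight 2 in UTC: 15:53 − 11:00 = 04:53 on May 27.
+1 hour 50 minutes → arrive 06:43 UTC on May 27.
Flight 2 lands earlier by 17 hours 32 minutes.

the second, by 17 hours 32 minutes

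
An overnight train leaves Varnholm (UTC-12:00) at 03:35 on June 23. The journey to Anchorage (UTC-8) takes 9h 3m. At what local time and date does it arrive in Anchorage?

16:38 on June 23

Convert departure to UTC: 03:35 + 12:00 = 15:35 UTC on Jun 23.
Add 9 hours and 3 minutes travel time → 00:38 UTC (Jun 24).
Anchorage is UTC−8:00, so local arrival = 00:38 − 8:00 = 16:38 on Jun 23.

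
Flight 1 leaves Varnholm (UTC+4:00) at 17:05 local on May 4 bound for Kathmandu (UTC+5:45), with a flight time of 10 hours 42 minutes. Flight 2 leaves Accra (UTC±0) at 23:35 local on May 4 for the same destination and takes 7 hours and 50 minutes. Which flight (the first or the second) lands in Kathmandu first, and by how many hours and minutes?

the first, by 7 hours 38 minutes

Flight 1 in UTC: 17:05 − 4:00 = 13:05 on May 4.
+10 hours 42 minutes → arrive 23:47 UTC on May 4.
Flight 2 departs at 23:35 UTC (May 4).
+7 hours 50 minutes → arrive 07:25 UTC on May 5.
Flight 1 lands earlier by 7 hours 38 minutes.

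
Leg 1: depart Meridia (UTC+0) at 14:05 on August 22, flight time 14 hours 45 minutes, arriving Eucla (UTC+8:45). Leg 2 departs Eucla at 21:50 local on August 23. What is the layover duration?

Meridia is at UTC+0, so departure is already 14:05 UTC on Aug 22.
Add 14 hours 45 minutes flight time → 04:50 UTC (Aug 23).
Eucla is UTC+8:45, so local arrival = 04:50 + 8:45 = 13:35 on Aug 23.
Layover = 21:50 − 13:35 = 8 hours 15 minutes.

8 hours 15 minutes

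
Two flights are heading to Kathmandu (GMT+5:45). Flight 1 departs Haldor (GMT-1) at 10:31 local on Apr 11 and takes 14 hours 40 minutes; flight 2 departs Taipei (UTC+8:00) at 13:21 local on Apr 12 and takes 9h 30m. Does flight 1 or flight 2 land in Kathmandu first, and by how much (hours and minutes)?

Flight 1 in UTC: 10:31 + 1:00 = 11:31 on Apr 11.
+14 hours and 40 minutes → arrive 02:11 UTC on Apr 12.
Flight 2 in UTC: 13:21 − 8:00 = 05:21 on Apr 12.
+9 hours and 30 minutes → arrive 14:51 UTC on Apr 12.
Flight 1 lands earlier by 12 hours 40 minutes.

the first, by 12 hours 40 minutes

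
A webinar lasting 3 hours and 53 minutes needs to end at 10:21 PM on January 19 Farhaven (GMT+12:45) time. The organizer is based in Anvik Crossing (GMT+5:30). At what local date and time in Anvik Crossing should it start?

Target end time in UTC: 10:21 PM − 12:45 = 9:36 AM on Jan 19.
Subtract 3 hours 53 minutes → start 5:43 AM UTC on Jan 19.
Anvik Crossing is UTC+5:30: 5:43 AM + 5:30 = 11:13 AM on Jan 19.

11:13 AM on Jan 19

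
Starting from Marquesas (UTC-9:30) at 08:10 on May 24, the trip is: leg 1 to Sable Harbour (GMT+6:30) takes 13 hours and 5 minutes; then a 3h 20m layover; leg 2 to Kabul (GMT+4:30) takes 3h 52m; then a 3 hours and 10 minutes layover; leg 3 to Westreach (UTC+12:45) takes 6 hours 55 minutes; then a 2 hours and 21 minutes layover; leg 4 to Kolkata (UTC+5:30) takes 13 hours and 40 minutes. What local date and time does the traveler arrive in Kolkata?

21:33 on May 26

Convert departure to UTC: 08:10 + 9:30 = 17:40 UTC on May 24.
Add 13 hours and 5 minutes leg 1 → 06:45 UTC (May 25).
Add 3 hours 20 minutes layover in Sable Harbour → 10:05 UTC.
Add 3 hours 52 minutes leg 2 → 13:57 UTC.
Add 3 hours and 10 minutes layover in Kabul → 17:07 UTC.
Add 6 hours 55 minutes leg 3 → 00:02 UTC (May 26).
Add 2 hours and 21 minutes layover in Westreach → 02:23 UTC.
Add 13 hours and 40 minutes leg 4 → 16:03 UTC.
Kolkata is UTC+5:30, so local arrival = 16:03 + 5:30 = 21:33 on May 26.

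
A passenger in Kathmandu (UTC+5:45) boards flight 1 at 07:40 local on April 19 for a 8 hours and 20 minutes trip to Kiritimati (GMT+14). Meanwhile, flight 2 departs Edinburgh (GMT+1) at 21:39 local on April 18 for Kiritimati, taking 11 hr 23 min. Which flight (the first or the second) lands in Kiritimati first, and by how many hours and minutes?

Flight 1 in UTC: 07:40 − 5:45 = 01:55 on Apr 19.
+8 hours 20 minutes → arrive 10:15 UTC on Apr 19.
Flight 2 in UTC: 21:39 − 1:00 = 20:39 on Apr 18.
+11 hours and 23 minutes → arrive 08:02 UTC on Apr 19.
Flight 2 lands earlier by 2 hours 13 minutes.

the second, by 2 hours 13 minutes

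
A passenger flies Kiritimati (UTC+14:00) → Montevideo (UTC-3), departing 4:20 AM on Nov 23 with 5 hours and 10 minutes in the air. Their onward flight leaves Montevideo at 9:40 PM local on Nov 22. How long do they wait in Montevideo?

Convert departure to UTC: 4:20 AM − 14:00 = 2:20 PM UTC on Nov 22.
Add 5 hours 10 minutes flight time → 7:30 PM UTC.
Montevideo is UTC−3:00, so local arrival = 7:30 PM − 3:00 = 4:30 PM on Nov 22.
Layover = 9:40 PM − 4:30 PM = 5 hours 10 minutes.

5 hours 10 minutes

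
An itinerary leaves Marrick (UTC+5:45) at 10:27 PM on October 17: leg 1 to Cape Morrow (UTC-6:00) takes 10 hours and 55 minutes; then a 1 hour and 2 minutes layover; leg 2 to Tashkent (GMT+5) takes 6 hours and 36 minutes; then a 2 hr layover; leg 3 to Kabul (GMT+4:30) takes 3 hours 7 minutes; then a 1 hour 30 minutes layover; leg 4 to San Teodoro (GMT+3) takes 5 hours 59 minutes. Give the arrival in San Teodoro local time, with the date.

Convert departure to UTC: 10:27 PM − 5:45 = 4:42 PM UTC on Oct 17.
Add 10 hours and 55 minutes leg 1 → 3:37 AM UTC (Oct 18).
Add 1 hour and 2 minutes layover in Cape Morrow → 4:39 AM UTC.
Add 6 hours and 36 minutes leg 2 → 11:15 AM UTC.
Add 2 hours layover in Tashkent → 1:15 PM UTC.
Add 3 hours 7 minutes leg 3 → 4:22 PM UTC.
Add 1 hour and 30 minutes layover in Kabul → 5:52 PM UTC.
Add 5 hours and 59 minutes leg 4 → 11:51 PM UTC.
San Teodoro is UTC+3:00, so local arrival = 11:51 PM + 3:00 = 2:51 AM on Oct 19.

2:51 AM on Oct 19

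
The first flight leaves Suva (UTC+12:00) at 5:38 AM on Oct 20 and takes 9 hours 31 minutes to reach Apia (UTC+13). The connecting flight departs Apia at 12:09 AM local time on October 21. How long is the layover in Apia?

Convert departure to UTC: 5:38 AM − 12:00 = 5:38 PM UTC on Oct 19.
Add 9 hours 31 minutes flight time → 3:09 AM UTC (Oct 20).
Apia is UTC+13:00, so local arrival = 3:09 AM + 13:00 = 4:09 PM on Oct 20.
Layover = 12:09 AM − 4:09 PM (+1 day) = 8 hours.

8 hours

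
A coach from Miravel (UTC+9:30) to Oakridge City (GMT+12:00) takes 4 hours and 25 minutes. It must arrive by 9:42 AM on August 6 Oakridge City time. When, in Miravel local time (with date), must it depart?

Target arrival in UTC: 9:42 AM − 12:00 = 9:42 PM on Aug 5.
Subtract 4 hours 25 minutes → departure 5:17 PM UTC on Aug 5.
Miravel is UTC+9:30: 5:17 PM + 9:30 = 2:47 AM on Aug 6.

2:47 AM on August 6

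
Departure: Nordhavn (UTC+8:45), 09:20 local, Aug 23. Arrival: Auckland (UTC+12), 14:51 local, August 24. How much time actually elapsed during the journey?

26 hours 16 minutes

Departure in UTC: 09:20 − 8:45 = 00:35 on Aug 23.
Arrival in UTC: 14:51 − 12:00 = 02:51 on Aug 24.
Elapsed = 02:51 − 00:35 (+1 day) = 26 hours 16 minutes.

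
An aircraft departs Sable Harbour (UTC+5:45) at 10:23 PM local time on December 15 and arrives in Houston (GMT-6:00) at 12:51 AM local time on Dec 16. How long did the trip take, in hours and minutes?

14 hours 13 minutes

Departure in UTC: 10:23 PM − 5:45 = 4:38 PM on Dec 15.
Arrival in UTC: 12:51 AM + 6:00 = 6:51 AM on Dec 16.
Elapsed = 6:51 AM − 4:38 PM (+1 day) = 14 hours 13 minutes.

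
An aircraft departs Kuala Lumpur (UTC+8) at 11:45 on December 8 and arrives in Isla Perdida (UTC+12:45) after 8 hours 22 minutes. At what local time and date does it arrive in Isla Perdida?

00:52 on December 9

Convert departure to UTC: 11:45 − 8:00 = 03:45 UTC on Dec 8.
Add 8 hours 22 minutes travel time → 12:07 UTC.
Isla Perdida is UTC+12:45, so local arrival = 12:07 + 12:45 = 00:52 on Dec 9.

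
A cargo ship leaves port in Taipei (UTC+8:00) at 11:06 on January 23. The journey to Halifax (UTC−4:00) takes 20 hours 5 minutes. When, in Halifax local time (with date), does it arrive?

Convert departure to UTC: 11:06 − 8:00 = 03:06 UTC on Jan 23.
Add 20 hours and 5 minutes travel time → 23:11 UTC.
Halifax is UTC−4:00, so local arrival = 23:11 − 4:00 = 19:11 on Jan 23.

19:11 on Jan 23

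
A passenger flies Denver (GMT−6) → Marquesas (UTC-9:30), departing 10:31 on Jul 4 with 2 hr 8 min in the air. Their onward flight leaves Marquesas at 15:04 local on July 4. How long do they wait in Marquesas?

Convert departure to UTC: 10:31 + 6:00 = 16:31 UTC on Jul 4.
Add 2 hours 8 minutes flight time → 18:39 UTC.
Marquesas is UTC−9:30, so local arrival = 18:39 − 9:30 = 09:09 on Jul 4.
Layover = 15:04 − 09:09 = 5 hours 55 minutes.

5 hours 55 minutes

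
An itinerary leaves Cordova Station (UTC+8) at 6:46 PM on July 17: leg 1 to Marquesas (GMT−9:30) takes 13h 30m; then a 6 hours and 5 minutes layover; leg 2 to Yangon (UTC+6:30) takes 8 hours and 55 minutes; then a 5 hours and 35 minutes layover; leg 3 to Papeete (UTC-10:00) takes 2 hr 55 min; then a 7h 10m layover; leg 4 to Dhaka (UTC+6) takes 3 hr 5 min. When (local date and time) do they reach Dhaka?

4:01 PM on Jul 19

Convert departure to UTC: 6:46 PM − 8:00 = 10:46 AM UTC on Jul 17.
Add 13 hours 30 minutes leg 1 → 12:16 AM UTC (Jul 18).
Add 6 hours and 5 minutes layover in Marquesas → 6:21 AM UTC.
Add 8 hours and 55 minutes leg 2 → 3:16 PM UTC.
Add 5 hours and 35 minutes layover in Yangon → 8:51 PM UTC.
Add 2 hours 55 minutes leg 3 → 11:46 PM UTC.
Add 7 hours and 10 minutes layover in Papeete → 6:56 AM UTC (Jul 19).
Add 3 hours and 5 minutes leg 4 → 10:01 AM UTC.
Dhaka is UTC+6:00, so local arrival = 10:01 AM + 6:00 = 4:01 PM on Jul 19.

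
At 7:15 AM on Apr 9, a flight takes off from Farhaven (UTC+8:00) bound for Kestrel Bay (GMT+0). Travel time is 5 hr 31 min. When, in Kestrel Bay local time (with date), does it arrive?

4:46 AM on April 9

Convert departure to UTC: 7:15 AM − 8:00 = 11:15 PM UTC on Apr 8.
Add 5 hours 31 minutes travel time → 4:46 AM UTC (Apr 9).
Kestrel Bay is UTC+0, so local arrival is the same: 4:46 AM on Apr 9.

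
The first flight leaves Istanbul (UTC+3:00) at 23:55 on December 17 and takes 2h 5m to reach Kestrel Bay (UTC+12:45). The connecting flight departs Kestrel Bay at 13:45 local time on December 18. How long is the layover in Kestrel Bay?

Convert departure to UTC: 23:55 − 3:00 = 20:55 UTC on Dec 17.
Add 2 hours and 5 minutes flight time → 23:00 UTC.
Kestrel Bay is UTC+12:45, so local arrival = 23:00 + 12:45 = 11:45 on Dec 18.
Layover = 13:45 − 11:45 = 2 hours.

2 hours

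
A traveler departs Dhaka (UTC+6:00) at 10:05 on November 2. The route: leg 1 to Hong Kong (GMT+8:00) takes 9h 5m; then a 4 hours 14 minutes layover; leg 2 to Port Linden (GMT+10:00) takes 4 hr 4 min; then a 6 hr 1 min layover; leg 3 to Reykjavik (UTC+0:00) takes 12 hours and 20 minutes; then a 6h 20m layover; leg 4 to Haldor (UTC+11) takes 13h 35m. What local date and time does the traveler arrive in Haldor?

22:44 on November 4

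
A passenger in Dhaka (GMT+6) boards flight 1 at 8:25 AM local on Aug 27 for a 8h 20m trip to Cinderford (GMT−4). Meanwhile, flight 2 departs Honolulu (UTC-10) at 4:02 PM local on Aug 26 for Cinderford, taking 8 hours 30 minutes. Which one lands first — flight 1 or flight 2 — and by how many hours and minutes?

Flight 1 in UTC: 8:25 AM − 6:00 = 2:25 AM on Aug 27.
+8 hours 20 minutes → arrive 10:45 AM UTC on Aug 27.
Flight 2 in UTC: 4:02 PM + 10:00 = 2:02 AM on Aug 27.
+8 hours and 30 minutes → arrive 10:32 AM UTC on Aug 27.
Flight 2 lands earlier by 13 minutes.

the second, by 13 minutes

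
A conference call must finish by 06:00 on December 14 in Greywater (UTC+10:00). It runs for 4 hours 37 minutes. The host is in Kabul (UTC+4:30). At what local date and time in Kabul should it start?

19:53 on December 13

Target end time in UTC: 06:00 − 10:00 = 20:00 on Dec 13.
Subtract 4 hours and 37 minutes → start 15:23 UTC on Dec 13.
Kabul is UTC+4:30: 15:23 + 4:30 = 19:53 on Dec 13.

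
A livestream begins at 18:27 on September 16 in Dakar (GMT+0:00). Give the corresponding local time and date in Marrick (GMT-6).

12:27 on Sep 16

Dakar is UTC+0 so that is 18:27 UTC.
Marrick is UTC−6:00: 18:27 − 6:00 = 12:27 on Sep 16.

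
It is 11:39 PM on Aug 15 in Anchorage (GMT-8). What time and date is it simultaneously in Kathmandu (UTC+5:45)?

1:24 PM on Aug 16

Kathmandu is 13:45 ahead of Anchorage.
Shift by the zone difference: 11:39 PM + 13:45 = 1:24 PM on Aug 16 in Kathmandu.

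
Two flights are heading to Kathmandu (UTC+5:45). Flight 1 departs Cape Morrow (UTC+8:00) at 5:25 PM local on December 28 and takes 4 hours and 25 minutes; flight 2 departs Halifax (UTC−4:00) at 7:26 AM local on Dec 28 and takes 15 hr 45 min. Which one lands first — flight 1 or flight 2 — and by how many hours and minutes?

the first, by 13 hours 21 minutes

Flight 1 in UTC: 5:25 PM − 8:00 = 9:25 AM on Dec 28.
+4 hours 25 minutes → arrive 1:50 PM UTC on Dec 28.
Flight 2 in UTC: 7:26 AM + 4:00 = 11:26 AM on Dec 28.
+15 hours and 45 minutes → arrive 3:11 AM UTC on Dec 29.
Flight 1 lands earlier by 13 hours 21 minutes.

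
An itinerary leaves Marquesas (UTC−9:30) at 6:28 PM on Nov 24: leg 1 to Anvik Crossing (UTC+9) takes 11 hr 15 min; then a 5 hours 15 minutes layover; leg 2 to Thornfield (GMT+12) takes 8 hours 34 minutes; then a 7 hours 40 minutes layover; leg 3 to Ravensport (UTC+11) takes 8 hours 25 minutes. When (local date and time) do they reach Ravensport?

8:07 AM on November 27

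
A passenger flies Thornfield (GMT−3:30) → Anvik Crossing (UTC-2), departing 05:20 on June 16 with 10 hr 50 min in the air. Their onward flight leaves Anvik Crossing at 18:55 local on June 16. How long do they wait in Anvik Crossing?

1 hour 15 minutes

Convert departure to UTC: 05:20 + 3:30 = 08:50 UTC on Jun 16.
Add 10 hours 50 minutes flight time → 19:40 UTC.
Anvik Crossing is UTC−2:00, so local arrival = 19:40 − 2:00 = 17:40 on Jun 16.
Layover = 18:55 − 17:40 = 1 hour 15 minutes.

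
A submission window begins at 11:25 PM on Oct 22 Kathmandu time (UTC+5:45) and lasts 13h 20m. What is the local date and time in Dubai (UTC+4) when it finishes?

Convert start to UTC: 11:25 PM − 5:45 = 5:40 PM UTC on Oct 22.
Add 13 hours 20 minutes duration → 7:00 AM UTC (Oct 23).
Dubai is UTC+4:00, so local end time = 7:00 AM + 4:00 = 11:00 AM on Oct 23.

11:00 AM on Oct 23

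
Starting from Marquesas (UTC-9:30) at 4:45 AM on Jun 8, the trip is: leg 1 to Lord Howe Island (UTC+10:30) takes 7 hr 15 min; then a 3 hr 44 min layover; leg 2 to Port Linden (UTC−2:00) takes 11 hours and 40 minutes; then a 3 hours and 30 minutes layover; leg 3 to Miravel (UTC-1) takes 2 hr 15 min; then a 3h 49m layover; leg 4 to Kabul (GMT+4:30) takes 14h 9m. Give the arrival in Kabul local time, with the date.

Convert departure to UTC: 4:45 AM + 9:30 = 2:15 PM UTC on Jun 8.
Add 7 hours 15 minutes leg 1 → 9:30 PM UTC.
Add 3 hours 44 minutes layover in Lord Howe Island → 1:14 AM UTC (Jun 9).
Add 11 hours and 40 minutes leg 2 → 12:54 PM UTC.
Add 3 hours and 30 minutes layover in Port Linden → 4:24 PM UTC.
Add 2 hours 15 minutes leg 3 → 6:39 PM UTC.
Add 3 hours 49 minutes layover in Miravel → 10:28 PM UTC.
Add 14 hours and 9 minutes leg 4 → 12:37 PM UTC (Jun 10).
Kabul is UTC+4:30, so local arrival = 12:37 PM + 4:30 = 5:07 PM on Jun 10.

5:07 PM on June 10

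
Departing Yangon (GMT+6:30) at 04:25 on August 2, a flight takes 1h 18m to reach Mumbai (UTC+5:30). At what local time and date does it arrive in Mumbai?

04:43 on Aug 2

Convert departure to UTC: 04:25 − 6:30 = 21:55 UTC on Aug 1.
Add 1 hour 18 minutes travel time → 23:13 UTC.
Mumbai is UTC+5:30, so local arrival = 23:13 + 5:30 = 04:43 on Aug 2.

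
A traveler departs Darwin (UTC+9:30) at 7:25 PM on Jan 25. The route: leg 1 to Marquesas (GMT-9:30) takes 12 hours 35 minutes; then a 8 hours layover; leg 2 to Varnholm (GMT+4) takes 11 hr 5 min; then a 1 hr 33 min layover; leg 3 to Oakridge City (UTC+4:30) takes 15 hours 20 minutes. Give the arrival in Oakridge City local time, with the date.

2:58 PM on January 27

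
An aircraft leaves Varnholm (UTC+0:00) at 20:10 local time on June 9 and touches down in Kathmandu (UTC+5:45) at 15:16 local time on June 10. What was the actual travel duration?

Departure is already UTC: 20:10 on Jun 9.
Arrival in UTC: 15:16 − 5:45 = 09:31 on Jun 10.
Elapsed = 09:31 − 20:10 (+1 day) = 13 hours 21 minutes.

13 hours 21 minutes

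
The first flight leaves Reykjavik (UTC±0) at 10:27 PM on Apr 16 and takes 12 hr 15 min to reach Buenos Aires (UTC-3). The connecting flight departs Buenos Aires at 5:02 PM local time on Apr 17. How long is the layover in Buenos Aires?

9 hours 20 minutes

Reykjavik is at UTC+0, so departure is already 10:27 PM UTC on Apr 16.
Add 12 hours and 15 minutes flight time → 10:42 AM UTC (Apr 17).
Buenos Aires is UTC−3:00, so local arrival = 10:42 AM − 3:00 = 7:42 AM on Apr 17.
Layover = 5:02 PM − 7:42 AM = 9 hours 20 minutes.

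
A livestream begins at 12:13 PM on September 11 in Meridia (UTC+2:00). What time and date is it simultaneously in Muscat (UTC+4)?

2:13 PM on September 11

Muscat is 2:00 ahead of Meridia.
Shift by the zone difference: 12:13 PM + 2:00 = 2:13 PM on Sep 11 in Muscat.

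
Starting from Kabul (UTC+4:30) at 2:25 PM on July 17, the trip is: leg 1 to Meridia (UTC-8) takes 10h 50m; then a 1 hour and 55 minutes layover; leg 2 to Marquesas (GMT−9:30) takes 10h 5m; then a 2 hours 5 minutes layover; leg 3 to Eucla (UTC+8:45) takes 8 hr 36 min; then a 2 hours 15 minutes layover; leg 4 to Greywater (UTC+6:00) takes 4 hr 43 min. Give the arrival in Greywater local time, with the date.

Convert departure to UTC: 2:25 PM − 4:30 = 9:55 AM UTC on Jul 17.
Add 10 hours and 50 minutes leg 1 → 8:45 PM UTC.
Add 1 hour 55 minutes layover in Meridia → 10:40 PM UTC.
Add 10 hours and 5 minutes leg 2 → 8:45 AM UTC (Jul 18).
Add 2 hours and 5 minutes layover in Marquesas → 10:50 AM UTC.
Add 8 hours 36 minutes leg 3 → 7:26 PM UTC.
Add 2 hours 15 minutes layover in Eucla → 9:41 PM UTC.
Add 4 hours 43 minutes leg 4 → 2:24 AM UTC (Jul 19).
Greywater is UTC+6:00, so local arrival = 2:24 AM + 6:00 = 8:24 AM on Jul 19.

8:24 AM on Jul 19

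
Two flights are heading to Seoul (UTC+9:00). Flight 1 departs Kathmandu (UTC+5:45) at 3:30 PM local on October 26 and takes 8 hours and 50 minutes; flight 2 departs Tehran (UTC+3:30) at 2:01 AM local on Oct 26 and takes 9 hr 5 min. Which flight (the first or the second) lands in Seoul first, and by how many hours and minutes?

the second, by 10 hours 59 minutes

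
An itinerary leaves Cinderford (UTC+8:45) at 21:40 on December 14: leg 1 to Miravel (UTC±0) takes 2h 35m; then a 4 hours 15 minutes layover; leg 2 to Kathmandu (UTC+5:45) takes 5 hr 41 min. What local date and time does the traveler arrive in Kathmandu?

07:11 on December 15

Convert departure to UTC: 21:40 − 8:45 = 12:55 UTC on Dec 14.
Add 2 hours 35 minutes leg 1 → 15:30 UTC.
Add 4 hours and 15 minutes layover in Miravel → 19:45 UTC.
Add 5 hours 41 minutes leg 2 → 01:26 UTC (Dec 15).
Kathmandu is UTC+5:45, so local arrival = 01:26 + 5:45 = 07:11 on Dec 15.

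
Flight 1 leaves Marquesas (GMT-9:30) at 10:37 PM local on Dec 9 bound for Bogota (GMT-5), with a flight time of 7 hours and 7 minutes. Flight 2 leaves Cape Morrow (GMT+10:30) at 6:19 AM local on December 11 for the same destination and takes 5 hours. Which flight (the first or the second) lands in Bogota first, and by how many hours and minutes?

Flight 1 in UTC: 10:37 PM + 9:30 = 8:07 AM on Dec 10.
+7 hours 7 minutes → arrive 3:14 PM UTC on Dec 10.
Flight 2 in UTC: 6:19 AM − 10:30 = 7:49 PM on Dec 10.
+5 hours → arrive 12:49 AM UTC on Dec 11.
Flight 1 lands earlier by 9 hours 35 minutes.

the first, by 9 hours 35 minutes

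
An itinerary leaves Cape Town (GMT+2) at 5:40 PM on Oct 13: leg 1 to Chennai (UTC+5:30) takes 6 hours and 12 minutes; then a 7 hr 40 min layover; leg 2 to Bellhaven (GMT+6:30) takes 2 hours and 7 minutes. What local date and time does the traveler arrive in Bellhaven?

2:09 PM on October 14

Convert departure to UTC: 5:40 PM − 2:00 = 3:40 PM UTC on Oct 13.
Add 6 hours 12 minutes leg 1 → 9:52 PM UTC.
Add 7 hours and 40 minutes layover in Chennai → 5:32 AM UTC (Oct 14).
Add 2 hours and 7 minutes leg 2 → 7:39 AM UTC.
Bellhaven is UTC+6:30, so local arrival = 7:39 AM + 6:30 = 2:09 PM on Oct 14.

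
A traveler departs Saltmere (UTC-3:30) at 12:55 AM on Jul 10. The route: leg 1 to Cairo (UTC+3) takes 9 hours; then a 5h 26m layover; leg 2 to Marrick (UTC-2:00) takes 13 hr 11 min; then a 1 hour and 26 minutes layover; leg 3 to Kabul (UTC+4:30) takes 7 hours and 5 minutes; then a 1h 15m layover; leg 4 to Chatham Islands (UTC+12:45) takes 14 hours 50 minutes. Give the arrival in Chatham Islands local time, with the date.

Convert departure to UTC: 12:55 AM + 3:30 = 4:25 AM UTC on Jul 10.
Add 9 hours leg 1 → 1:25 PM UTC.
Add 5 hours 26 minutes layover in Cairo → 6:51 PM UTC.
Add 13 hours and 11 minutes leg 2 → 8:02 AM UTC (Jul 11).
Add 1 hour and 26 minutes layover in Marrick → 9:28 AM UTC.
Add 7 hours 5 minutes leg 3 → 4:33 PM UTC.
Add 1 hour 15 minutes layover in Kabul → 5:48 PM UTC.
Add 14 hours 50 minutes leg 4 → 8:38 AM UTC (Jul 12).
Chatham Islands is UTC+12:45, so local arrival = 8:38 AM + 12:45 = 9:23 PM on Jul 12.

9:23 PM on Jul 12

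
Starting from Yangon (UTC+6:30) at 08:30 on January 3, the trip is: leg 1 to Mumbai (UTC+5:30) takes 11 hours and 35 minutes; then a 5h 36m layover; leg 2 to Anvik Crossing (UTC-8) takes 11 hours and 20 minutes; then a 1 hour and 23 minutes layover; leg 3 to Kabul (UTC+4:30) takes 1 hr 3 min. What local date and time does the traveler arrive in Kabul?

13:27 on January 4

Convert departure to UTC: 08:30 − 6:30 = 02:00 UTC on Jan 3.
Add 11 hours 35 minutes leg 1 → 13:35 UTC.
Add 5 hours 36 minutes layover in Mumbai → 19:11 UTC.
Add 11 hours 20 minutes leg 2 → 06:31 UTC (Jan 4).
Add 1 hour and 23 minutes layover in Anvik Crossing → 07:54 UTC.
Add 1 hour and 3 minutes leg 3 → 08:57 UTC.
Kabul is UTC+4:30, so local arrival = 08:57 + 4:30 = 13:27 on Jan 4.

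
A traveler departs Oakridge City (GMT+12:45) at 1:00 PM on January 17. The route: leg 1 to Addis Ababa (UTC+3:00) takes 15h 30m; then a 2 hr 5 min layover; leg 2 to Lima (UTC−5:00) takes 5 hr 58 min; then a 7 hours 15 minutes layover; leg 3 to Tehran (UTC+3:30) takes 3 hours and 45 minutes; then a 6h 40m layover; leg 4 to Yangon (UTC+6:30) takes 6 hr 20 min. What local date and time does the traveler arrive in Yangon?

6:18 AM on Jan 19

Convert departure to UTC: 1:00 PM − 12:45 = 12:15 AM UTC on Jan 17.
Add 15 hours 30 minutes leg 1 → 3:45 PM UTC.
Add 2 hours 5 minutes layover in Addis Ababa → 5:50 PM UTC.
Add 5 hours 58 minutes leg 2 → 11:48 PM UTC.
Add 7 hours and 15 minutes layover in Lima → 7:03 AM UTC (Jan 18).
Add 3 hours and 45 minutes leg 3 → 10:48 AM UTC.
Add 6 hours and 40 minutes layover in Tehran → 5:28 PM UTC.
Add 6 hours and 20 minutes leg 4 → 11:48 PM UTC.
Yangon is UTC+6:30, so local arrival = 11:48 PM + 6:30 = 6:18 AM on Jan 19.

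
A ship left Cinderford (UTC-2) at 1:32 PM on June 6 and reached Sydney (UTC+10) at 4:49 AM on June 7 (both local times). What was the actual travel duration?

3 hours 17 minutes

Sydney is 12:00 ahead of Cinderford.
Clock-face elapsed time (ignoring zones) is 15 hours 17 minutes.
Actual elapsed = 15 hours 17 minutes − 12:00 = 3 hours 17 minutes.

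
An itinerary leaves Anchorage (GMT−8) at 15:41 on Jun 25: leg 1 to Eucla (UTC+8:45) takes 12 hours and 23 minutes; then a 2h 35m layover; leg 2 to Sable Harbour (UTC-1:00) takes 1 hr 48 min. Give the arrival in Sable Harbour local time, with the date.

15:27 on June 26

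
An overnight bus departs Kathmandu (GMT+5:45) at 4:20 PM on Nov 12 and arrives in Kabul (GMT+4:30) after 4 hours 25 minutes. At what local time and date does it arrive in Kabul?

7:30 PM on November 12

Convert departure to UTC: 4:20 PM − 5:45 = 10:35 AM UTC on Nov 12.
Add 4 hours 25 minutes travel time → 3:00 PM UTC.
Kabul is UTC+4:30, so local arrival = 3:00 PM + 4:30 = 7:30 PM on Nov 12.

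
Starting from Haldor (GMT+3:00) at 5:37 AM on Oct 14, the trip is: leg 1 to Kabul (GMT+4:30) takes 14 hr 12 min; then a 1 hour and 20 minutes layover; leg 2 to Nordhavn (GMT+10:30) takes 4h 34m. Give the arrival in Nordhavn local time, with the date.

9:13 AM on October 15

Convert departure to UTC: 5:37 AM − 3:00 = 2:37 AM UTC on Oct 14.
Add 14 hours 12 minutes leg 1 → 4:49 PM UTC.
Add 1 hour and 20 minutes layover in Kabul → 6:09 PM UTC.
Add 4 hours and 34 minutes leg 2 → 10:43 PM UTC.
Nordhavn is UTC+10:30, so local arrival = 10:43 PM + 10:30 = 9:13 AM on Oct 15.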